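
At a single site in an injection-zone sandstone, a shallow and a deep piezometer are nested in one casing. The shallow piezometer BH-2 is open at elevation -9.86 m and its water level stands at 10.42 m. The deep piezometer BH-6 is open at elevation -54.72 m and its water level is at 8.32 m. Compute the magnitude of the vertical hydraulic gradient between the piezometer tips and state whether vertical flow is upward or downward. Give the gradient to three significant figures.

Total head at BH-2: h = 10.42 m (water level in the standpipe).
Total head at BH-6: h = 8.32 m.
Δh = h(BH-2) − h(BH-6) = 10.42 − 8.32 = 2.10 m.
Vertical separation Δz = -9.86 − (-54.72) = 44.86 m.
|i_v| = |Δh| / Δz = 2.10 / 44.86 = 0.0468.
Head is higher in the shallow piezometer, so vertical flow is downward (recharge condition).

|i_v| ≈ 0.0468; vertical flow is downward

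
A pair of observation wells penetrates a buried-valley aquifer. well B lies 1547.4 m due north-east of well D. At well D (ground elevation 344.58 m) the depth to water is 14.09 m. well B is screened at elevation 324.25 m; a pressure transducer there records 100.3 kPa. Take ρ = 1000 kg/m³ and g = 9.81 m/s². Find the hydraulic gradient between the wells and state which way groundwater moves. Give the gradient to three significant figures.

i ≈ 0.00257; groundwater flows toward the south-west

Total head at well D: h = 344.58 − 14.09 = 330.49 m.
Pressure head at well B: ψ = P/(ρg) = 100.3×1000 / (1000 × 9.81) = 10.22 m.
Total head at well B: h = z + ψ = 324.25 + 10.22 = 334.47 m.
Head difference: h(well D) − h(well B) = 330.49 − 334.47 = -3.98 m.
Hydraulic gradient: i = |Δh| / L = 3.98 / 1547.4 = 0.00257.
Flow is from higher to lower head: from well B toward well D, i.e. toward the south-west.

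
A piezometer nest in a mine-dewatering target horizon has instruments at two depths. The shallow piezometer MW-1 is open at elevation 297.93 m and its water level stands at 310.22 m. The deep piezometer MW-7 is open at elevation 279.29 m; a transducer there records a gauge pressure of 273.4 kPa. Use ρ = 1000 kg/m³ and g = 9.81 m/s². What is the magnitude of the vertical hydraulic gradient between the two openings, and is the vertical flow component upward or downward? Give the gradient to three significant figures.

Total head at MW-1: h = 310.22 m (water level in the standpipe).
Pressure head at MW-7: ψ = P/(ρg) = 273.4×1000 / (1000 × 9.81) = 27.87 m.
Total head at MW-7: h = z + ψ = 279.29 + 27.87 = 307.16 m.
Δh = h(MW-1) − h(MW-7) = 310.22 − 307.16 = 3.06 m.
Vertical separation Δz = 297.93 − 279.29 = 18.64 m.
|i_v| = |Δh| / Δz = 3.06 / 18.64 = 0.164.
Head is higher in the shallow piezometer, so vertical flow is downward (recharge condition).

|i_v| ≈ 0.164; vertical flow is downward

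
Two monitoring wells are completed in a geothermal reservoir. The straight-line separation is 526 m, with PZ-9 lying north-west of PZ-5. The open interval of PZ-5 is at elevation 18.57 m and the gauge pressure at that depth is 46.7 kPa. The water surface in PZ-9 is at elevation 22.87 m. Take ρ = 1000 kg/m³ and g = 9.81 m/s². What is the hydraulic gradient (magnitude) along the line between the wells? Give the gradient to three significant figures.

Pressure head at PZ-5: ψ = P/(ρg) = 46.7×1000 / (1000 × 9.81) = 4.76 m.
Total head at PZ-5: h = z + ψ = 18.57 + 4.76 = 23.33 m.
Total head at PZ-9: h = 22.87 m (water level in the piezometer is the total head).
Head difference: h(PZ-5) − h(PZ-9) = 23.33 − 22.87 = 0.46 m.
Hydraulic gradient: i = |Δh| / L = 0.46 / 526 = 0.000875.

i ≈ 0.000875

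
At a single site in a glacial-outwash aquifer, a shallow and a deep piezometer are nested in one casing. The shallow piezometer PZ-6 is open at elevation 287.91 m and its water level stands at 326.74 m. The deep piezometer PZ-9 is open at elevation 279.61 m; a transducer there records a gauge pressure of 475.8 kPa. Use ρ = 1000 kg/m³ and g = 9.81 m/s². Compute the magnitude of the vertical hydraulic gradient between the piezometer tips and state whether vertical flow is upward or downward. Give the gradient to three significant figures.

|i_v| ≈ 0.165; vertical flow is upward

Total head at PZ-6: h = 326.74 m (water level in the standpipe).
Pressure head at PZ-9: ψ = P/(ρg) = 475.8×1000 / (1000 × 9.81) = 48.50 m.
Total head at PZ-9: h = z + ψ = 279.61 + 48.50 = 328.11 m.
Δh = h(PZ-6) − h(PZ-9) = 326.74 − 328.11 = -1.37 m.
Vertical separation Δz = 287.91 − 279.61 = 8.30 m.
|i_v| = |Δh| / Δz = 1.37 / 8.30 = 0.165.
Head is higher in the deep piezometer, so vertical flow is upward (discharge condition).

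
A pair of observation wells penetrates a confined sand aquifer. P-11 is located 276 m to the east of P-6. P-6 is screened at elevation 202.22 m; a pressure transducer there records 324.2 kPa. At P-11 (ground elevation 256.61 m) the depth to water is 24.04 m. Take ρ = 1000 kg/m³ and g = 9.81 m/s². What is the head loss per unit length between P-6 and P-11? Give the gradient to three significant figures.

i ≈ 0.00978 m/m

Pressure head at P-6: ψ = P/(ρg) = 324.2×1000 / (1000 × 9.81) = 33.05 m.
Total head at P-6: h = z + ψ = 202.22 + 33.05 = 235.27 m.
Total head at P-11: h = 256.61 − 24.04 = 232.57 m.
Head difference: h(P-6) − h(P-11) = 235.27 − 232.57 = 2.70 m.
Hydraulic gradient: i = |Δh| / L = 2.70 / 276 = 0.00978.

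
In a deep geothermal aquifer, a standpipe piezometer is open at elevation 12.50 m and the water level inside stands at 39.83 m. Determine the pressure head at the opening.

Total head h = 39.83 m (the water-surface elevation in the piezometer).
Pressure head ψ = h − z = 39.83 − 12.50 = 27.33 m.

ψ ≈ 27.33 m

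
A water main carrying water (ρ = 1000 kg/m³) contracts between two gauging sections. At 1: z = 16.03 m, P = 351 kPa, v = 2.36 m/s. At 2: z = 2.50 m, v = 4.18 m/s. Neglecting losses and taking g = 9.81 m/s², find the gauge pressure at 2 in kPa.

P₂ ≈ 478 kPa

Pressure head at 1: ψ₁ = P₁/(ρg) = 351×1000 / (1000 × 9.81) = 35.78 m.
Velocity heads: v₁²/2g = 2.36²/19.62 = 0.284 m; v₂²/2g = 4.18²/19.62 = 0.891 m.
Total head H = z₁ + ψ₁ + v₁²/2g = 16.03 + 35.78 + 0.284 = 52.09 m.
ψ₂ = H − z₂ − v₂²/2g = 52.09 − 2.50 − 0.891 = 48.70 m.
P₂ = ρgψ₂ = 1000 × 9.81 × 48.70 ≈ 478 kPa.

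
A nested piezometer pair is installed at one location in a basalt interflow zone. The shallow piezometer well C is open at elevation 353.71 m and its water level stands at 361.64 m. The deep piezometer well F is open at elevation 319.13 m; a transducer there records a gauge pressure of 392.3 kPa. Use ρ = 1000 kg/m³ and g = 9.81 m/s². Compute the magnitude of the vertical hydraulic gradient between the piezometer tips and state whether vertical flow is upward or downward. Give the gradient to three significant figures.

|i_v| ≈ 0.0729; vertical flow is downward

Total head at well C: h = 361.64 m (water level in the standpipe).
Pressure head at well F: ψ = P/(ρg) = 392.3×1000 / (1000 × 9.81) = 39.99 m.
Total head at well F: h = z + ψ = 319.13 + 39.99 = 359.12 m.
Δh = h(well C) − h(well F) = 361.64 − 359.12 = 2.52 m.
Vertical separation Δz = 353.71 − 319.13 = 34.58 m.
|i_v| = |Δh| / Δz = 2.52 / 34.58 = 0.0729.
Head is higher in the shallow piezometer, so vertical flow is downward (recharge condition).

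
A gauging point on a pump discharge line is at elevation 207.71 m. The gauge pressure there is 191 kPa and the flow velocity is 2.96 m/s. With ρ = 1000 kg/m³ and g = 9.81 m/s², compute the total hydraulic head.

Pressure head ψ = P/(ρg) = 191×1000 / (1000 × 9.81) = 19.47 m.
Velocity head = v²/(2g) = 2.96² / (2 × 9.81) = 0.447 m.
h = z + ψ + v²/(2g) = 207.71 + 19.47 + 0.447 = 227.63 m.

h ≈ 227.63 m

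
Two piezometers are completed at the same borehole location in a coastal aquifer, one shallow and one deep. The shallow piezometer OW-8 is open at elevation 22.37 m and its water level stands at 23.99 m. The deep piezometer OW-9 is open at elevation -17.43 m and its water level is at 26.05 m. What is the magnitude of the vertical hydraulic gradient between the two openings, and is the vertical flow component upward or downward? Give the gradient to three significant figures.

Total head at OW-8: h = 23.99 m (water level in the standpipe).
Total head at OW-9: h = 26.05 m.
Δh = h(OW-8) − h(OW-9) = 23.99 − 26.05 = -2.06 m.
Vertical separation Δz = 22.37 − (-17.43) = 39.80 m.
|i_v| = |Δh| / Δz = 2.06 / 39.80 = 0.0518.
Head is higher in the deep piezometer, so vertical flow is upward (discharge condition).

|i_v| ≈ 0.0518; vertical flow is upward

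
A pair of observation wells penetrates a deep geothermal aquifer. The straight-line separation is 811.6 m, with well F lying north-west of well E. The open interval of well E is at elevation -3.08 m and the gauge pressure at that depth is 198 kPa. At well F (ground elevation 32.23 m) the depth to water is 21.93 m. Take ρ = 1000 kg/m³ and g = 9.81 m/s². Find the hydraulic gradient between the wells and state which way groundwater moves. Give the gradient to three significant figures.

i ≈ 0.00838; groundwater flows toward the north-west

Pressure head at well E: ψ = P/(ρg) = 198×1000 / (1000 × 9.81) = 20.18 m.
Total head at well E: h = z + ψ = -3.08 + 20.18 = 17.10 m.
Total head at well F: h = 32.23 − 21.93 = 10.30 m.
Head difference: h(well E) − h(well F) = 17.10 − 10.30 = 6.80 m.
Hydraulic gradient: i = |Δh| / L = 6.80 / 811.6 = 0.00838.
Flow is from higher to lower head: from well E toward well F, i.e. toward the north-west.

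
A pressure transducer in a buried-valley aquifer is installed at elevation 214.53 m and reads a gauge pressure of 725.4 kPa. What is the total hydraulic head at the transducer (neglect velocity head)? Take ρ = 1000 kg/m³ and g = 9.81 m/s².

h ≈ 288.47 m

ψ = P/(ρg) = 725.4×1000 / (1000 × 9.81) = 73.94 m.
h = z + ψ = 214.53 + 73.94 = 288.47 m.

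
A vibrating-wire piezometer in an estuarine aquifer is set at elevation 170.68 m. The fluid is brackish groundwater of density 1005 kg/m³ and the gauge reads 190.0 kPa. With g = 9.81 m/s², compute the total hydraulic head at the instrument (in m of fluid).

ψ = P/(ρg) = 190.0×1000 / (1005 × 9.81) = 19.27 m.
h = z + ψ = 170.68 + 19.27 = 189.95 m.

h ≈ 189.95 m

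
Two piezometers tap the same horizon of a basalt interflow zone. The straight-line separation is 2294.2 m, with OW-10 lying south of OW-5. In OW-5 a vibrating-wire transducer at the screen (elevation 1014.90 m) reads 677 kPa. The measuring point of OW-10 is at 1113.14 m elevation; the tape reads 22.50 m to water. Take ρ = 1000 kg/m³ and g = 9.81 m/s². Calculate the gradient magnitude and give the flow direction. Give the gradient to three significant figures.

i ≈ 0.00293; groundwater flows toward the north

Pressure head at OW-5: ψ = P/(ρg) = 677×1000 / (1000 × 9.81) = 69.01 m.
Total head at OW-5: h = z + ψ = 1014.90 + 69.01 = 1083.91 m.
Total head at OW-10: h = 1113.14 − 22.50 = 1090.64 m.
Head difference: h(OW-5) − h(OW-10) = 1083.91 − 1090.64 = -6.73 m.
Hydraulic gradient: i = |Δh| / L = 6.73 / 2294.2 = 0.00293.
Flow is from higher to lower head: from OW-10 toward OW-5, i.e. toward the north.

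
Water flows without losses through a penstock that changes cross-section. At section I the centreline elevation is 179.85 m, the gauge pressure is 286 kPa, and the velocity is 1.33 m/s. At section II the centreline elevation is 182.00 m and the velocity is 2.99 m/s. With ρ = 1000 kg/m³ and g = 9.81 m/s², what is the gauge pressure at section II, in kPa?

P₂ ≈ 261 kPa

Pressure head at I: ψ₁ = P₁/(ρg) = 286×1000 / (1000 × 9.81) = 29.15 m.
Velocity heads: v₁²/2g = 1.33²/19.62 = 0.090 m; v₂²/2g = 2.99²/19.62 = 0.456 m.
Total head H = z₁ + ψ₁ + v₁²/2g = 179.85 + 29.15 + 0.090 = 209.09 m.
ψ₂ = H − z₂ − v₂²/2g = 209.09 − 182.00 − 0.456 = 26.63 m.
P₂ = ρgψ₂ = 1000 × 9.81 × 26.63 ≈ 261 kPa.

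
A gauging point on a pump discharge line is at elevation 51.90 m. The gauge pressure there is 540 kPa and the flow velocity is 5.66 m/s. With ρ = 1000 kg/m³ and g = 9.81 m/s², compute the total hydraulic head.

h ≈ 108.58 m

Pressure head ψ = P/(ρg) = 540×1000 / (1000 × 9.81) = 55.05 m.
Velocity head = v²/(2g) = 5.66² / (2 × 9.81) = 1.633 m.
h = z + ψ + v²/(2g) = 51.90 + 55.05 + 1.633 = 108.58 m.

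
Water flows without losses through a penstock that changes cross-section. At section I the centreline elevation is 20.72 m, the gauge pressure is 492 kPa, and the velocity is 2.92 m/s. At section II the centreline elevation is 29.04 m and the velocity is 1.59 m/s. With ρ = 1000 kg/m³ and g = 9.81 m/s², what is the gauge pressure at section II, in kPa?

Pressure head at I: ψ₁ = P₁/(ρg) = 492×1000 / (1000 × 9.81) = 50.15 m.
Velocity heads: v₁²/2g = 2.92²/19.62 = 0.435 m; v₂²/2g = 1.59²/19.62 = 0.129 m.
Total head H = z₁ + ψ₁ + v₁²/2g = 20.72 + 50.15 + 0.435 = 71.31 m.
ψ₂ = H − z₂ − v₂²/2g = 71.31 − 29.04 − 0.129 = 42.14 m.
P₂ = ρgψ₂ = 1000 × 9.81 × 42.14 ≈ 413 kPa.

P₂ ≈ 413 kPa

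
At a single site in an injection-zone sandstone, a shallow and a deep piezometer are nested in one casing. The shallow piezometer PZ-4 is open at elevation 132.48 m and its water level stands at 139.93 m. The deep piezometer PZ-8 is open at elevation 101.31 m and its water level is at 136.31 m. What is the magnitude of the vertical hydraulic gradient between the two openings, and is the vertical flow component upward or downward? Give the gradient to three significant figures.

Total head at PZ-4: h = 139.93 m (water level in the standpipe).
Total head at PZ-8: h = 136.31 m.
Δh = h(PZ-4) − h(PZ-8) = 139.93 − 136.31 = 3.62 m.
Vertical separation Δz = 132.48 − 101.31 = 31.17 m.
|i_v| = |Δh| / Δz = 3.62 / 31.17 = 0.116.
Head is higher in the shallow piezometer, so vertical flow is downward (recharge condition).

|i_v| ≈ 0.116; vertical flow is downward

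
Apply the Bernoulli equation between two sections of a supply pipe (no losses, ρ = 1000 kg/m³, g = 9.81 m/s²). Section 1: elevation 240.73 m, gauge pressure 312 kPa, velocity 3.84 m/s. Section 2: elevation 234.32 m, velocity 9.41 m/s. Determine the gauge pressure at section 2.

P₂ ≈ 338 kPa

Pressure head at 1: ψ₁ = P₁/(ρg) = 312×1000 / (1000 × 9.81) = 31.80 m.
Velocity heads: v₁²/2g = 3.84²/19.62 = 0.752 m; v₂²/2g = 9.41²/19.62 = 4.513 m.
Total head H = z₁ + ψ₁ + v₁²/2g = 240.73 + 31.80 + 0.752 = 273.28 m.
ψ₂ = H − z₂ − v₂²/2g = 273.28 − 234.32 − 4.513 = 34.45 m.
P₂ = ρgψ₂ = 1000 × 9.81 × 34.45 ≈ 338 kPa.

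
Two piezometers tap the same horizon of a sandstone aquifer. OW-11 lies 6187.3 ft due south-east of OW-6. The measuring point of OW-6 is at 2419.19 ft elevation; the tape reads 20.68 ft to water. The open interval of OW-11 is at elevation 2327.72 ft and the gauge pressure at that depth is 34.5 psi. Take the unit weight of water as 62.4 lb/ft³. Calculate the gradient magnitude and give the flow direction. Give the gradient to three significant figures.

i ≈ 0.00143; groundwater flows toward the north-west

Total head at OW-6: h = 2419.19 − 20.68 = 2398.51 ft.
Pressure head at OW-11: ψ = 144·P/γ = 144 × 34.5 / 62.4 = 79.62 ft.
Total head at OW-11: h = z + ψ = 2327.72 + 79.62 = 2407.34 ft.
Head difference: h(OW-6) − h(OW-11) = 2398.51 − 2407.34 = -8.83 ft.
Hydraulic gradient: i = |Δh| / L = 8.83 / 6187.3 = 0.00143.
Flow is from higher to lower head: from OW-11 toward OW-6, i.e. toward the north-west.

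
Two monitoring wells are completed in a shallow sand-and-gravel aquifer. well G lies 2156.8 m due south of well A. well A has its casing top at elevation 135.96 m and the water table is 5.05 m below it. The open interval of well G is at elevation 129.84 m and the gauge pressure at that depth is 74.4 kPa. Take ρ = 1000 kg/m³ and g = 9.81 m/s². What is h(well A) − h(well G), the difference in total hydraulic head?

Total head at well A: h = 135.96 − 5.05 = 130.91 m.
Pressure head at well G: ψ = P/(ρg) = 74.4×1000 / (1000 × 9.81) = 7.58 m.
Total head at well G: h = z + ψ = 129.84 + 7.58 = 137.42 m.
Head difference: h(well A) − h(well G) = 130.91 − 137.42 = -6.51 m.

Δh ≈ -6.51 m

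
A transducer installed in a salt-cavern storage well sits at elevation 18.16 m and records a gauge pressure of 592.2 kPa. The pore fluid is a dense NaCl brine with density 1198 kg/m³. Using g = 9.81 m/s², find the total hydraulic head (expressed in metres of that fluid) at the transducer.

h ≈ 68.55 m

ψ = P/(ρg) = 592.2×1000 / (1198 × 9.81) = 50.39 m.
h = z + ψ = 18.16 + 50.39 = 68.55 m.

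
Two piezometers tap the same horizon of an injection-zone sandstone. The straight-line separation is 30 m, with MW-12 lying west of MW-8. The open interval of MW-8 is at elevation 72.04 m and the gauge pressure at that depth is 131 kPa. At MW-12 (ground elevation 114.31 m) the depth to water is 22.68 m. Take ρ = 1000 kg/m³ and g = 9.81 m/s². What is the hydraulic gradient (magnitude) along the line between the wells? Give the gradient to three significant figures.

Pressure head at MW-8: ψ = P/(ρg) = 131×1000 / (1000 × 9.81) = 13.35 m.
Total head at MW-8: h = z + ψ = 72.04 + 13.35 = 85.39 m.
Total head at MW-12: h = 114.31 − 22.68 = 91.63 m.
Head difference: h(MW-8) − h(MW-12) = 85.39 − 91.63 = -6.24 m.
Hydraulic gradient: i = |Δh| / L = 6.24 / 30 = 0.208.

i ≈ 0.208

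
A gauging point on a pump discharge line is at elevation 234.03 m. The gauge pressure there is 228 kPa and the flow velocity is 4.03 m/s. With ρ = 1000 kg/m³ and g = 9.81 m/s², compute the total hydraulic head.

h ≈ 258.10 m

Pressure head ψ = P/(ρg) = 228×1000 / (1000 × 9.81) = 23.24 m.
Velocity head = v²/(2g) = 4.03² / (2 × 9.81) = 0.828 m.
h = z + ψ + v²/(2g) = 234.03 + 23.24 + 0.828 = 258.10 m.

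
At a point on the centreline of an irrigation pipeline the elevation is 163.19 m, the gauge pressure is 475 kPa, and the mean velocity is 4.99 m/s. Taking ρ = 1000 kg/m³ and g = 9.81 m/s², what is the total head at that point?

Pressure head ψ = P/(ρg) = 475×1000 / (1000 × 9.81) = 48.42 m.
Velocity head = v²/(2g) = 4.99² / (2 × 9.81) = 1.269 m.
h = z + ψ + v²/(2g) = 163.19 + 48.42 + 1.269 = 212.88 m.

h ≈ 212.88 m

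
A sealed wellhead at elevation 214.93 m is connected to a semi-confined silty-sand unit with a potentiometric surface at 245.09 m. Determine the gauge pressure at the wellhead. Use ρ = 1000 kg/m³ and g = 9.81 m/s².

Head above the cap: Δh = 245.09 − 214.93 = 30.16 m.
P = ρgΔh = 1000 × 9.81 × 30.16 = 295870 Pa ≈ 296 kPa.

P ≈ 296 kPa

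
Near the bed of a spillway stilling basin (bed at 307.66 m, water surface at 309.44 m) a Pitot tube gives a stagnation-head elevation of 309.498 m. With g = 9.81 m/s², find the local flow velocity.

Near the bed, under hydrostatic conditions, the piezometric head (z + ψ) equals the free-surface elevation, 309.44 m.
Velocity head = total − piezometric = 309.498 − 309.44 = 0.058 m.
v = √(2g·h_v) = √(2 × 9.81 × 0.058) = 1.07 m/s.

v ≈ 1.07 m/s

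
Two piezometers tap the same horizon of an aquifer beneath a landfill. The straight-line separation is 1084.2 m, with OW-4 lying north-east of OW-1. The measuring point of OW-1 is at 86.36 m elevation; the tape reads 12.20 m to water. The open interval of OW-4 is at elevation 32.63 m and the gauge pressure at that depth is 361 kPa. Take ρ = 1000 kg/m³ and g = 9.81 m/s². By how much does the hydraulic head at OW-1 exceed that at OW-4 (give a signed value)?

Total head at OW-1: h = 86.36 − 12.20 = 74.16 m.
Pressure head at OW-4: ψ = P/(ρg) = 361×1000 / (1000 × 9.81) = 36.80 m.
Total head at OW-4: h = z + ψ = 32.63 + 36.80 = 69.43 m.
Head difference: h(OW-1) − h(OW-4) = 74.16 − 69.43 = 4.73 m.

Δh ≈ 4.73 m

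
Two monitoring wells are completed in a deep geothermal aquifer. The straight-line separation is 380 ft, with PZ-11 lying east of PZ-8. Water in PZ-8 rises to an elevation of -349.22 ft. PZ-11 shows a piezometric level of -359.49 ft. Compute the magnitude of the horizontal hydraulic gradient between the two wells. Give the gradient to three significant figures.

Total head at PZ-8: h = -349.22 ft (water level in the piezometer is the total head).
Total head at PZ-11: h = -359.49 ft (water level in the piezometer is the total head).
Head difference: h(PZ-8) − h(PZ-11) = -349.22 − (-359.49) = 10.27 ft.
Hydraulic gradient: i = |Δh| / L = 10.27 / 380 = 0.0270.

i ≈ 0.0270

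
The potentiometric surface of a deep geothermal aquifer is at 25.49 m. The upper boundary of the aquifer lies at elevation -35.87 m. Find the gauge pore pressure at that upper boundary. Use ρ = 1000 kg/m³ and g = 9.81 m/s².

P ≈ 602 kPa

Pressure head at the aquifer top: ψ = h − z = 25.49 − (-35.87) = 61.36 m.
P = ρgψ = 1000 × 9.81 × 61.36 = 601942 Pa ≈ 602 kPa.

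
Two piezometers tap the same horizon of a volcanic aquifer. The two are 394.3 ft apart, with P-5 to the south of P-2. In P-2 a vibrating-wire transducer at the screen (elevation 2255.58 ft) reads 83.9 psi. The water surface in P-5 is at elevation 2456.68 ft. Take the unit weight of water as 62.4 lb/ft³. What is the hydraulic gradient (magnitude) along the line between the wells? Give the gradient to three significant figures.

i ≈ 0.0190

Pressure head at P-2: ψ = 144·P/γ = 144 × 83.9 / 62.4 = 193.62 ft.
Total head at P-2: h = z + ψ = 2255.58 + 193.62 = 2449.20 ft.
Total head at P-5: h = 2456.68 ft (water level in the piezometer is the total head).
Head difference: h(P-2) − h(P-5) = 2449.20 − 2456.68 = -7.48 ft.
Hydraulic gradient: i = |Δh| / L = 7.48 / 394.3 = 0.0190.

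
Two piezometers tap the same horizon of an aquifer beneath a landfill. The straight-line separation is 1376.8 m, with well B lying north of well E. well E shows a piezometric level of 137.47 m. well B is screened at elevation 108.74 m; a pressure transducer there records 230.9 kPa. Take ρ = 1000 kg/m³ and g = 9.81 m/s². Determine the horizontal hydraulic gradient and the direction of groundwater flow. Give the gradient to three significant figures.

i ≈ 0.00377; groundwater flows toward the north

Total head at well E: h = 137.47 m (water level in the piezometer is the total head).
Pressure head at well B: ψ = P/(ρg) = 230.9×1000 / (1000 × 9.81) = 23.54 m.
Total head at well B: h = z + ψ = 108.74 + 23.54 = 132.28 m.
Head difference: h(well E) − h(well B) = 137.47 − 132.28 = 5.19 m.
Hydraulic gradient: i = |Δh| / L = 5.19 / 1376.8 = 0.00377.
Flow is from higher to lower head: from well E toward well B, i.e. toward the north.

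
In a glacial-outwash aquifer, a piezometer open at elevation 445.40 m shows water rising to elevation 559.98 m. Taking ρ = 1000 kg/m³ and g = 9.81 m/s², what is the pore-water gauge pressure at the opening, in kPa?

Pressure head ψ = h − z = 559.98 − 445.40 = 114.58 m.
P = ρgψ = 1000 × 9.81 × 114.58 = 1124030 Pa ≈ 1120 kPa.

P ≈ 1120 kPa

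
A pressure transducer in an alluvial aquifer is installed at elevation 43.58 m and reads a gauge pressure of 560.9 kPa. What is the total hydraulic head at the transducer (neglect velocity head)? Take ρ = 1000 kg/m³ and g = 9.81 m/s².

h ≈ 100.76 m

ψ = P/(ρg) = 560.9×1000 / (1000 × 9.81) = 57.18 m.
h = z + ψ = 43.58 + 57.18 = 100.76 m.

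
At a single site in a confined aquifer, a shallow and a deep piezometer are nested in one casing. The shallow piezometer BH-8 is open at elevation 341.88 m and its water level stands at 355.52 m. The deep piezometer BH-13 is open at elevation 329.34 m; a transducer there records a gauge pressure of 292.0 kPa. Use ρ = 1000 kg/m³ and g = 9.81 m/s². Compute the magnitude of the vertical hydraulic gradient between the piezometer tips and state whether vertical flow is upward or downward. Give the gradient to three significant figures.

Total head at BH-8: h = 355.52 m (water level in the standpipe).
Pressure head at BH-13: ψ = P/(ρg) = 292.0×1000 / (1000 × 9.81) = 29.77 m.
Total head at BH-13: h = z + ψ = 329.34 + 29.77 = 359.11 m.
Δh = h(BH-8) − h(BH-13) = 355.52 − 359.11 = -3.59 m.
Vertical separation Δz = 341.88 − 329.34 = 12.54 m.
|i_v| = |Δh| / Δz = 3.59 / 12.54 = 0.286.
Head is higher in the deep piezometer, so vertical flow is upward (discharge condition).

|i_v| ≈ 0.286; vertical flow is upward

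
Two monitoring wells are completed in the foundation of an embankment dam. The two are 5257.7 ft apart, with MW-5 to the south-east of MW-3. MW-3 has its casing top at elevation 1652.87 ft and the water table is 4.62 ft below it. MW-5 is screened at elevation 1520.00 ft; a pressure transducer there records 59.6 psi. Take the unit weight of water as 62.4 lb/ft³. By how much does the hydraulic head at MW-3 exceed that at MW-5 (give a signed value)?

Total head at MW-3: h = 1652.87 − 4.62 = 1648.25 ft.
Pressure head at MW-5: ψ = 144·P/γ = 144 × 59.6 / 62.4 = 137.54 ft.
Total head at MW-5: h = z + ψ = 1520.00 + 137.54 = 1657.54 ft.
Head difference: h(MW-3) − h(MW-5) = 1648.25 − 1657.54 = -9.29 ft.

Δh ≈ -9.29 ft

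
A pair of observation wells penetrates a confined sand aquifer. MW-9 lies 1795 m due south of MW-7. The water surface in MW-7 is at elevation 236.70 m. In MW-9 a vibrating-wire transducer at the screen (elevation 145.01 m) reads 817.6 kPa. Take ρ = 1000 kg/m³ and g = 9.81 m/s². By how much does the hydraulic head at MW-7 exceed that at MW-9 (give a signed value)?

Total head at MW-7: h = 236.70 m (water level in the piezometer is the total head).
Pressure head at MW-9: ψ = P/(ρg) = 817.6×1000 / (1000 × 9.81) = 83.34 m.
Total head at MW-9: h = z + ψ = 145.01 + 83.34 = 228.35 m.
Head difference: h(MW-7) − h(MW-9) = 236.70 − 228.35 = 8.35 m.

Δh ≈ 8.35 m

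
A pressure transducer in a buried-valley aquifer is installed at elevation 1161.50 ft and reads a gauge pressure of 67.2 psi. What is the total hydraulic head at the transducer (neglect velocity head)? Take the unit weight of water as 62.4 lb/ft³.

h ≈ 1316.58 ft

ψ = 144·P/γ = 144 × 67.2 / 62.4 = 155.08 ft.
h = z + ψ = 1161.50 + 155.08 = 1316.58 ft.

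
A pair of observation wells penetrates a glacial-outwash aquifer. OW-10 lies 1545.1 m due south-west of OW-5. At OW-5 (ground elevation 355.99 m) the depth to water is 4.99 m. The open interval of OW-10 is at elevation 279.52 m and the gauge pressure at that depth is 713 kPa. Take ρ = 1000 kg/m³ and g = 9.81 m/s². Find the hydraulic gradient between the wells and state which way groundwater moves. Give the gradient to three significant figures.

Total head at OW-5: h = 355.99 − 4.99 = 351.00 m.
Pressure head at OW-10: ψ = P/(ρg) = 713×1000 / (1000 × 9.81) = 72.68 m.
Total head at OW-10: h = z + ψ = 279.52 + 72.68 = 352.20 m.
Head difference: h(OW-5) − h(OW-10) = 351.00 − 352.20 = -1.20 m.
Hydraulic gradient: i = |Δh| / L = 1.20 / 1545.1 = 0.000777.
Flow is from higher to lower head: from OW-10 toward OW-5, i.e. toward the north-east.

i ≈ 0.000777; groundwater flows toward the north-east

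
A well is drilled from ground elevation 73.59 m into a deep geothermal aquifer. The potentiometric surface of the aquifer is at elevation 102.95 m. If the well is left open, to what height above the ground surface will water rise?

Water rises to the potentiometric surface, so the rise above ground = 102.95 − 73.59 = 29.36 m.

≈ 29.36 m above ground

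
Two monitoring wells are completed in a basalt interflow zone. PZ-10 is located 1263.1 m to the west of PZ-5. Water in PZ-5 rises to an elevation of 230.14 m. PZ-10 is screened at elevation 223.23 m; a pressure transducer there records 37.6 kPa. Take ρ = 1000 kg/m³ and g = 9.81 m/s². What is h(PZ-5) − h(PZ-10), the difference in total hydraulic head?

Total head at PZ-5: h = 230.14 m (water level in the piezometer is the total head).
Pressure head at PZ-10: ψ = P/(ρg) = 37.6×1000 / (1000 × 9.81) = 3.83 m.
Total head at PZ-10: h = z + ψ = 223.23 + 3.83 = 227.06 m.
Head difference: h(PZ-5) − h(PZ-10) = 230.14 − 227.06 = 3.08 m.

Δh ≈ 3.08 m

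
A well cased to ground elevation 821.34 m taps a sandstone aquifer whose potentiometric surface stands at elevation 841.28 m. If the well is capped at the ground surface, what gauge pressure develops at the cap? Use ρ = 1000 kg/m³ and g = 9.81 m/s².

P ≈ 196 kPa

Head above the cap: Δh = 841.28 − 821.34 = 19.94 m.
P = ρgΔh = 1000 × 9.81 × 19.94 = 195611 Pa ≈ 196 kPa.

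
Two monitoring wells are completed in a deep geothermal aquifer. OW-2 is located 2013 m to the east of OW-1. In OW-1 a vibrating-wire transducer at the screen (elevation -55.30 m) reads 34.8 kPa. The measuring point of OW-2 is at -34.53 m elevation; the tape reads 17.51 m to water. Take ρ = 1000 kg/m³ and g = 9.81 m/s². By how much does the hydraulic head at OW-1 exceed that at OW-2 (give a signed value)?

Pressure head at OW-1: ψ = P/(ρg) = 34.8×1000 / (1000 × 9.81) = 3.55 m.
Total head at OW-1: h = z + ψ = -55.30 + 3.55 = -51.75 m.
Total head at OW-2: h = -34.53 − 17.51 = -52.04 m.
Head difference: h(OW-1) − h(OW-2) = -51.75 − (-52.04) = 0.29 m.

Δh ≈ 0.29 m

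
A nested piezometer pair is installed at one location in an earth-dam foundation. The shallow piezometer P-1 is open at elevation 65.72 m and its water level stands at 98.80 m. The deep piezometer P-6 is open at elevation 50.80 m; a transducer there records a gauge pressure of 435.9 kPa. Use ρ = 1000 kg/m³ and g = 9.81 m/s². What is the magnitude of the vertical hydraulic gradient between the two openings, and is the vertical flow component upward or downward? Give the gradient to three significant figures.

|i_v| ≈ 0.239; vertical flow is downward

Total head at P-1: h = 98.80 m (water level in the standpipe).
Pressure head at P-6: ψ = P/(ρg) = 435.9×1000 / (1000 × 9.81) = 44.43 m.
Total head at P-6: h = z + ψ = 50.80 + 44.43 = 95.23 m.
Δh = h(P-1) − h(P-6) = 98.80 − 95.23 = 3.57 m.
Vertical separation Δz = 65.72 − 50.80 = 14.92 m.
|i_v| = |Δh| / Δz = 3.57 / 14.92 = 0.239.
Head is higher in the shallow piezometer, so vertical flow is downward (recharge condition).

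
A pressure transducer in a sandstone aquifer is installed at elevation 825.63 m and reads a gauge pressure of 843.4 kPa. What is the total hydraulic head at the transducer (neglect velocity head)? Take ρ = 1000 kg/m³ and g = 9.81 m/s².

ψ = P/(ρg) = 843.4×1000 / (1000 × 9.81) = 85.97 m.
h = z + ψ = 825.63 + 85.97 = 911.60 m.

h ≈ 911.60 m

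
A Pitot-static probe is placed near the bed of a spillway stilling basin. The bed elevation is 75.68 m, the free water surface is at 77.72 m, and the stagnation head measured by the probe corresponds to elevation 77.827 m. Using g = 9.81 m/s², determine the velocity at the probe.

Near the bed, under hydrostatic conditions, the piezometric head (z + ψ) equals the free-surface elevation, 77.72 m.
Velocity head = total − piezometric = 77.827 − 77.72 = 0.107 m.
v = √(2g·h_v) = √(2 × 9.81 × 0.107) = 1.45 m/s.

v ≈ 1.45 m/s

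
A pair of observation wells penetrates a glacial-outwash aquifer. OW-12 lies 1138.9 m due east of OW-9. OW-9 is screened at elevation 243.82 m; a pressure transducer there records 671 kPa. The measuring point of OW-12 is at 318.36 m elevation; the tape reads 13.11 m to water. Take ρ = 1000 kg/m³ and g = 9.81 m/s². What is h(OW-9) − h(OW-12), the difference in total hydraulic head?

Δh ≈ 6.97 m

Pressure head at OW-9: ψ = P/(ρg) = 671×1000 / (1000 × 9.81) = 68.40 m.
Total head at OW-9: h = z + ψ = 243.82 + 68.40 = 312.22 m.
Total head at OW-12: h = 318.36 − 13.11 = 305.25 m.
Head difference: h(OW-9) − h(OW-12) = 312.22 − 305.25 = 6.97 m.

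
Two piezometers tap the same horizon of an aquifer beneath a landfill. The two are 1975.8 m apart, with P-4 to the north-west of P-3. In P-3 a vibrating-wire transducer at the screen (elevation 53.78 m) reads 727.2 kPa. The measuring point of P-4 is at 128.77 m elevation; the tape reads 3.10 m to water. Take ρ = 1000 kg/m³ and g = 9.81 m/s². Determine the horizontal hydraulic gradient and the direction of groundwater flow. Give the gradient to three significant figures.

Pressure head at P-3: ψ = P/(ρg) = 727.2×1000 / (1000 × 9.81) = 74.13 m.
Total head at P-3: h = z + ψ = 53.78 + 74.13 = 127.91 m.
Total head at P-4: h = 128.77 − 3.10 = 125.67 m.
Head difference: h(P-3) − h(P-4) = 127.91 − 125.67 = 2.24 m.
Hydraulic gradient: i = |Δh| / L = 2.24 / 1975.8 = 0.00113.
Flow is from higher to lower head: from P-3 toward P-4, i.e. toward the north-west.

i ≈ 0.00113; groundwater flows toward the north-west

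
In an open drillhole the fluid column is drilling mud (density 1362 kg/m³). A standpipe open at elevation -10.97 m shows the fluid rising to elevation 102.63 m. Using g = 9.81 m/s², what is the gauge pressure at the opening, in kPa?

Pressure head ψ = h − z = 102.63 − (-10.97) = 113.60 m.
P = ρgψ = 1362 × 9.81 × 113.60 = 1517835 Pa ≈ 1520 kPa.

P ≈ 1520 kPa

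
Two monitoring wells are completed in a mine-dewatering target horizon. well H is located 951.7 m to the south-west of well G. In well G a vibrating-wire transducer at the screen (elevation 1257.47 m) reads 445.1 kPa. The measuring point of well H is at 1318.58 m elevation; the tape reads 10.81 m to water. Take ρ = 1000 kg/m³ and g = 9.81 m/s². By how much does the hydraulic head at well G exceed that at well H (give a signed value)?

Δh ≈ -4.93 m

Pressure head at well G: ψ = P/(ρg) = 445.1×1000 / (1000 × 9.81) = 45.37 m.
Total head at well G: h = z + ψ = 1257.47 + 45.37 = 1302.84 m.
Total head at well H: h = 1318.58 − 10.81 = 1307.77 m.
Head difference: h(well G) − h(well H) = 1302.84 − 1307.77 = -4.93 m.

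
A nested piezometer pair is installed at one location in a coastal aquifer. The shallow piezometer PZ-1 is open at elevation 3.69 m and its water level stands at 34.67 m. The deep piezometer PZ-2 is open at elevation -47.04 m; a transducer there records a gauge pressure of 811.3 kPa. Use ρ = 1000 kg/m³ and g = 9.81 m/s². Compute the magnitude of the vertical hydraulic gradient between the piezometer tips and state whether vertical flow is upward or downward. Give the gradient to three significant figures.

|i_v| ≈ 0.0195; vertical flow is upward

Total head at PZ-1: h = 34.67 m (water level in the standpipe).
Pressure head at PZ-2: ψ = P/(ρg) = 811.3×1000 / (1000 × 9.81) = 82.70 m.
Total head at PZ-2: h = z + ψ = -47.04 + 82.70 = 35.66 m.
Δh = h(PZ-1) − h(PZ-2) = 34.67 − 35.66 = -0.99 m.
Vertical separation Δz = 3.69 − (-47.04) = 50.73 m.
|i_v| = |Δh| / Δz = 0.99 / 50.73 = 0.0195.
Head is higher in the deep piezometer, so vertical flow is upward (discharge condition).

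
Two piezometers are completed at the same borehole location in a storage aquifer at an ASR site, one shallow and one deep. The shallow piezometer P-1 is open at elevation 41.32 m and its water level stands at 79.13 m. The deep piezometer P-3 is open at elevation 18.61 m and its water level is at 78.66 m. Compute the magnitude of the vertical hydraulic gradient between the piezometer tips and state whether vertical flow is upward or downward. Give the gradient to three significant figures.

Total head at P-1: h = 79.13 m (water level in the standpipe).
Total head at P-3: h = 78.66 m.
Δh = h(P-1) − h(P-3) = 79.13 − 78.66 = 0.47 m.
Vertical separation Δz = 41.32 − 18.61 = 22.71 m.
|i_v| = |Δh| / Δz = 0.47 / 22.71 = 0.0207.
Head is higher in the shallow piezometer, so vertical flow is downward (recharge condition).

|i_v| ≈ 0.0207; vertical flow is downward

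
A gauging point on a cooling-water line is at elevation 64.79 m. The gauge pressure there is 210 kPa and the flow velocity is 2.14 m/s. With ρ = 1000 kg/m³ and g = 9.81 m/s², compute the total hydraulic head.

h ≈ 86.43 m

Pressure head ψ = P/(ρg) = 210×1000 / (1000 × 9.81) = 21.41 m.
Velocity head = v²/(2g) = 2.14² / (2 × 9.81) = 0.233 m.
h = z + ψ + v²/(2g) = 64.79 + 21.41 + 0.233 = 86.43 m.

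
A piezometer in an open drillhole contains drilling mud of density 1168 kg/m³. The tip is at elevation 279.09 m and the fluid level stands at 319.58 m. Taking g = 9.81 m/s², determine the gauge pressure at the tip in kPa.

P ≈ 464 kPa

Pressure head ψ = h − z = 319.58 − 279.09 = 40.49 m.
P = ρgψ = 1168 × 9.81 × 40.49 = 463938 Pa ≈ 464 kPa.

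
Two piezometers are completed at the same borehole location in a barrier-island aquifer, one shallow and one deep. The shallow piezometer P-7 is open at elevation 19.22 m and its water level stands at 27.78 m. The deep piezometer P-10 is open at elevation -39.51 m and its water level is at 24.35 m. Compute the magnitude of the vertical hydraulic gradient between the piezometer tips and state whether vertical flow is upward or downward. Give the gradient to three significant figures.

|i_v| ≈ 0.0584; vertical flow is downward

Total head at P-7: h = 27.78 m (water level in the standpipe).
Total head at P-10: h = 24.35 m.
Δh = h(P-7) − h(P-10) = 27.78 − 24.35 = 3.43 m.
Vertical separation Δz = 19.22 − (-39.51) = 58.73 m.
|i_v| = |Δh| / Δz = 3.43 / 58.73 = 0.0584.
Head is higher in the shallow piezometer, so vertical flow is downward (recharge condition).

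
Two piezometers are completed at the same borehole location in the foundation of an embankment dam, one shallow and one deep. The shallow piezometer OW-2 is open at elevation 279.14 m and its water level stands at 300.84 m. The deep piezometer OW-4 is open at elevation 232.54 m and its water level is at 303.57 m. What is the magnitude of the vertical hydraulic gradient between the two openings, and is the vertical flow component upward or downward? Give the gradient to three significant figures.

|i_v| ≈ 0.0586; vertical flow is upward

Total head at OW-2: h = 300.84 m (water level in the standpipe).
Total head at OW-4: h = 303.57 m.
Δh = h(OW-2) − h(OW-4) = 300.84 − 303.57 = -2.73 m.
Vertical separation Δz = 279.14 − 232.54 = 46.60 m.
|i_v| = |Δh| / Δz = 2.73 / 46.60 = 0.0586.
Head is higher in the deep piezometer, so vertical flow is upward (discharge condition).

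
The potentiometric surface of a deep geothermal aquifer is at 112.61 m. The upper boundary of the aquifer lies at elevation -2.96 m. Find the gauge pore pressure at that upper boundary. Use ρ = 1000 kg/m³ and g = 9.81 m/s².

Pressure head at the aquifer top: ψ = h − z = 112.61 − (-2.96) = 115.57 m.
P = ρgψ = 1000 × 9.81 × 115.57 = 1133742 Pa ≈ 1130 kPa.

P ≈ 1130 kPa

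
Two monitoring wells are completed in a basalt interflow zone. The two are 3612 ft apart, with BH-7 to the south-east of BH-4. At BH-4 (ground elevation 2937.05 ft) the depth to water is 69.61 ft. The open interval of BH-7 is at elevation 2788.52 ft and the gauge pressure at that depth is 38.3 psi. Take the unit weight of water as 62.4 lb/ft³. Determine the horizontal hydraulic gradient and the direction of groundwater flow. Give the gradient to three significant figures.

Total head at BH-4: h = 2937.05 − 69.61 = 2867.44 ft.
Pressure head at BH-7: ψ = 144·P/γ = 144 × 38.3 / 62.4 = 88.38 ft.
Total head at BH-7: h = z + ψ = 2788.52 + 88.38 = 2876.90 ft.
Head difference: h(BH-4) − h(BH-7) = 2867.44 − 2876.90 = -9.46 ft.
Hydraulic gradient: i = |Δh| / L = 9.46 / 3612 = 0.00262.
Flow is from higher to lower head: from BH-7 toward BH-4, i.e. toward the north-west.

i ≈ 0.00262; groundwater flows toward the north-west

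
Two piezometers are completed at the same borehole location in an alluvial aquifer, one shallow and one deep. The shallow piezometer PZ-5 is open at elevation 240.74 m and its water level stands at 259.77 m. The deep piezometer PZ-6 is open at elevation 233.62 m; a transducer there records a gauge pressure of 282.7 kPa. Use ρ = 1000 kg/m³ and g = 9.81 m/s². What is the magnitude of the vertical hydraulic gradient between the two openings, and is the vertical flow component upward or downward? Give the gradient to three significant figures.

Total head at PZ-5: h = 259.77 m (water level in the standpipe).
Pressure head at PZ-6: ψ = P/(ρg) = 282.7×1000 / (1000 × 9.81) = 28.82 m.
Total head at PZ-6: h = z + ψ = 233.62 + 28.82 = 262.44 m.
Δh = h(PZ-5) − h(PZ-6) = 259.77 − 262.44 = -2.67 m.
Vertical separation Δz = 240.74 − 233.62 = 7.12 m.
|i_v| = |Δh| / Δz = 2.67 / 7.12 = 0.375.
Head is higher in the deep piezometer, so vertical flow is upward (discharge condition).

|i_v| ≈ 0.375; vertical flow is upward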